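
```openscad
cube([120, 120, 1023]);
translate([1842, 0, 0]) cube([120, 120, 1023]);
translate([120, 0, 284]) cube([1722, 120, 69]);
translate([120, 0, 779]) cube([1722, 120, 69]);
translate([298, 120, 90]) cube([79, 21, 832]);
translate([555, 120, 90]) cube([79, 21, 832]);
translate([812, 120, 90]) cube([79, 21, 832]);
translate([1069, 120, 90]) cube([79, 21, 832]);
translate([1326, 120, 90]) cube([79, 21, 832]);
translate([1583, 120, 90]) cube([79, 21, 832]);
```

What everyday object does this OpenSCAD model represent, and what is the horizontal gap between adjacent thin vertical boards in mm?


A fence section. The picket gap is 178 mm.

Two posts, two rails, 6 pickets — a fence section. Span 1722 mm holds 6 pickets of 79 mm with 7 equal gaps: ⌊(1722 − 6·79) / 7⌋ = 178 mm.


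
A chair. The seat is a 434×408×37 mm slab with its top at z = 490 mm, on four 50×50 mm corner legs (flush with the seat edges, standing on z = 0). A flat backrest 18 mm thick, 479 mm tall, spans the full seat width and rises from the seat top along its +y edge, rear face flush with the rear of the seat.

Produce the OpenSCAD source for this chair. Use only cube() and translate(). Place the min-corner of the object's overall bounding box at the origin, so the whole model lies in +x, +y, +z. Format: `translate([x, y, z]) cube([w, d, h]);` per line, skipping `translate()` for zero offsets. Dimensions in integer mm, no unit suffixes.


// leg_h = 490 - 37 = 453
translate([0, 0, 453]) cube([434, 408, 37]);
cube([50, 50, 453]);
translate([384, 0, 0]) cube([50, 50, 453]);
translate([0, 358, 0]) cube([50, 50, 453]);
translate([384, 358, 0]) cube([50, 50, 453]);
translate([0, 390, 490]) cube([434, 18, 479]);


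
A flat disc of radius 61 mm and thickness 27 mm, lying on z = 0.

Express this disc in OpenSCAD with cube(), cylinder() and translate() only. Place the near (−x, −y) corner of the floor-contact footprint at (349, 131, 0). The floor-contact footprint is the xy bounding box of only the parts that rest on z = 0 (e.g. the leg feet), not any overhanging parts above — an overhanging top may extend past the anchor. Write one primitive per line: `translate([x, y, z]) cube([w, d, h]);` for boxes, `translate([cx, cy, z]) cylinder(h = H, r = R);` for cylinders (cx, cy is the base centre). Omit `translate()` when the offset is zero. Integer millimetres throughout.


translate([410, 192, 0]) cylinder(h = 27, r = 61);


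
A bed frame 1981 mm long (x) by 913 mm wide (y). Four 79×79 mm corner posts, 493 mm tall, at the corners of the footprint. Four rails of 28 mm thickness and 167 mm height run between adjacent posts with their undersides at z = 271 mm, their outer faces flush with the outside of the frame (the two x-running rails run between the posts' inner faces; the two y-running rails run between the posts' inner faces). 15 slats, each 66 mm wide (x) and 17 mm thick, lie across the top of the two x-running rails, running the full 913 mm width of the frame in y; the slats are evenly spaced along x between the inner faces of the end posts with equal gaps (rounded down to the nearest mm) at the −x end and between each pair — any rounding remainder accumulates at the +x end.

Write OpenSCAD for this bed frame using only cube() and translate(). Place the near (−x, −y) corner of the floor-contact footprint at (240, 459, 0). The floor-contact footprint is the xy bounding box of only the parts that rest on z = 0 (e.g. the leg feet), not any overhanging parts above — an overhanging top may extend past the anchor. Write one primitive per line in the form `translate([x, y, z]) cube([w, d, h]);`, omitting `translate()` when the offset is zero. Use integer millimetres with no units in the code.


translate([240, 459, 0]) cube([79, 79, 493]);
translate([240, 1293, 0]) cube([79, 79, 493]);
translate([2142, 459, 0]) cube([79, 79, 493]);
translate([2142, 1293, 0]) cube([79, 79, 493]);
translate([319, 459, 271]) cube([1823, 28, 167]);
translate([319, 1344, 271]) cube([1823, 28, 167]);
translate([240, 538, 271]) cube([28, 755, 167]);
translate([2193, 538, 271]) cube([28, 755, 167]);
translate([371, 459, 438]) cube([66, 913, 17]);
translate([489, 459, 438]) cube([66, 913, 17]);
translate([607, 459, 438]) cube([66, 913, 17]);
translate([725, 459, 438]) cube([66, 913, 17]);
translate([843, 459, 438]) cube([66, 913, 17]);
translate([961, 459, 438]) cube([66, 913, 17]);
translate([1079, 459, 438]) cube([66, 913, 17]);
translate([1197, 459, 438]) cube([66, 913, 17]);
translate([1315, 459, 438]) cube([66, 913, 17]);
translate([1433, 459, 438]) cube([66, 913, 17]);
translate([1551, 459, 438]) cube([66, 913, 17]);
translate([1669, 459, 438]) cube([66, 913, 17]);
translate([1787, 459, 438]) cube([66, 913, 17]);
translate([1905, 459, 438]) cube([66, 913, 17]);
translate([2023, 459, 438]) cube([66, 913, 17]);


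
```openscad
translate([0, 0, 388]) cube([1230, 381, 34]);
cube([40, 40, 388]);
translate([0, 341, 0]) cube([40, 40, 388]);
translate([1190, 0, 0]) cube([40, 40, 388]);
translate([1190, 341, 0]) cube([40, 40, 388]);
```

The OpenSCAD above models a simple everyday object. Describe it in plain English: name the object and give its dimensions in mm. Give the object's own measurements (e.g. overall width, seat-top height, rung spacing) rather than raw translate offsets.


A long wooden bench with a 1230 mm (x) × 381 mm (y) seat, 34 mm thick, its top surface 422 mm above the floor. Four 40 mm square legs at the seat corners, flush with the edges, run from z = 0 to the seat underside.


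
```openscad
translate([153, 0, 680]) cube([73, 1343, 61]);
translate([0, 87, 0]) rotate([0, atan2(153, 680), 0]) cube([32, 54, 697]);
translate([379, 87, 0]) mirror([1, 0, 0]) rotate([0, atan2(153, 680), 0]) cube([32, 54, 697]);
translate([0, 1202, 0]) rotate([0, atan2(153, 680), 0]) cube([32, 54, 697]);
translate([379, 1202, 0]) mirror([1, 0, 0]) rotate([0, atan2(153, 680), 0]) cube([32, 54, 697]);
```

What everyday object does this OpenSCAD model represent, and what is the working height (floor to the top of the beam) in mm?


A sawhorse. The overall height is 741 mm.

A beam across two mirrored pairs of raked legs — a sawhorse. The beam's underside is at z = 680 (matching the legs' vertical rise in atan2(153, 680)) and the beam is 61 mm tall, so its top is at 680 + 61 = 741 mm. The raked legs top out at the beam's underside, so that is the highest point.


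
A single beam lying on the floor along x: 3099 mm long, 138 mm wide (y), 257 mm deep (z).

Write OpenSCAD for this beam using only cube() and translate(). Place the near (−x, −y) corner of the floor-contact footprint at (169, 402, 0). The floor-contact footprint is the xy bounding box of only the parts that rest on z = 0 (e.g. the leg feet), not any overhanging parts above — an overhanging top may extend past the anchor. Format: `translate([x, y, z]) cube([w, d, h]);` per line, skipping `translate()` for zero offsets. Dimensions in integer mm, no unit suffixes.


translate([169, 402, 0]) cube([3099, 138, 257]);


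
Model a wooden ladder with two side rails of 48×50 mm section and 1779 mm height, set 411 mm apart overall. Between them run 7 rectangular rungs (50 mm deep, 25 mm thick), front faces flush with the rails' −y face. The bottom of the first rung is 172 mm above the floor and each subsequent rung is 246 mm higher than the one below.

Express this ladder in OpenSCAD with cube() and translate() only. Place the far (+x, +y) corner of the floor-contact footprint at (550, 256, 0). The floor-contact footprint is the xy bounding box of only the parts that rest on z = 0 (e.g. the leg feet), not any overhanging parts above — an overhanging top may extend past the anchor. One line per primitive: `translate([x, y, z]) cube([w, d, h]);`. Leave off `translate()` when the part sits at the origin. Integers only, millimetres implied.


// rung span = 411 - 2*48 = 315
// rung[k] z = 172 + k*246
translate([139, 206, 0]) cube([48, 50, 1779]);
translate([502, 206, 0]) cube([48, 50, 1779]);
translate([187, 206, 172]) cube([315, 50, 25]);
translate([187, 206, 418]) cube([315, 50, 25]);
translate([187, 206, 664]) cube([315, 50, 25]);
translate([187, 206, 910]) cube([315, 50, 25]);
translate([187, 206, 1156]) cube([315, 50, 25]);
translate([187, 206, 1402]) cube([315, 50, 25]);
translate([187, 206, 1648]) cube([315, 50, 25]);


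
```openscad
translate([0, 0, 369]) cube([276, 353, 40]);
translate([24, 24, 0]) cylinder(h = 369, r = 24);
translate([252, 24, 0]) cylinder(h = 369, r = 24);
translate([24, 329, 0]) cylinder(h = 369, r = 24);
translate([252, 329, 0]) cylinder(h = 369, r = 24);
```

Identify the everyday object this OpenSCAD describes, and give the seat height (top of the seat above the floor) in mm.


A stool. The seat height is 409 mm.

A 276×353×40 slab at z = 369 on four corner cylinders — a stool. The seat top is 369 + 40 = 409 mm.


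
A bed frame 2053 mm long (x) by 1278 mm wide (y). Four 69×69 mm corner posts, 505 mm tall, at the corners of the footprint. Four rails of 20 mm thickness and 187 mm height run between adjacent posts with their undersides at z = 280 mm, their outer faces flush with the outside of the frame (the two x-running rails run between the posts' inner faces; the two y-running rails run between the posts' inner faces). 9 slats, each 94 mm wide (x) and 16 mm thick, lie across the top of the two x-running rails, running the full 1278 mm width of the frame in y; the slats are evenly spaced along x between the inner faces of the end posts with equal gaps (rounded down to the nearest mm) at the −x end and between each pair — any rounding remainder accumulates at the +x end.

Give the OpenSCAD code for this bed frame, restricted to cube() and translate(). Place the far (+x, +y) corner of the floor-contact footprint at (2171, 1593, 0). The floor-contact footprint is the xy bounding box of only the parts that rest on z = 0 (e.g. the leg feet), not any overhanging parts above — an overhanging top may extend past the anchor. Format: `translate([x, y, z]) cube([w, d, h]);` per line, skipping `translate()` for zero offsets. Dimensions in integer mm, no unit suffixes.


translate([118, 315, 0]) cube([69, 69, 505]);
translate([118, 1524, 0]) cube([69, 69, 505]);
translate([2102, 315, 0]) cube([69, 69, 505]);
translate([2102, 1524, 0]) cube([69, 69, 505]);
translate([187, 315, 280]) cube([1915, 20, 187]);
translate([187, 1573, 280]) cube([1915, 20, 187]);
translate([118, 384, 280]) cube([20, 1140, 187]);
translate([2151, 384, 280]) cube([20, 1140, 187]);
translate([293, 315, 467]) cube([94, 1278, 16]);
translate([493, 315, 467]) cube([94, 1278, 16]);
translate([693, 315, 467]) cube([94, 1278, 16]);
translate([893, 315, 467]) cube([94, 1278, 16]);
translate([1093, 315, 467]) cube([94, 1278, 16]);
translate([1293, 315, 467]) cube([94, 1278, 16]);
translate([1493, 315, 467]) cube([94, 1278, 16]);
translate([1693, 315, 467]) cube([94, 1278, 16]);
translate([1893, 315, 467]) cube([94, 1278, 16]);


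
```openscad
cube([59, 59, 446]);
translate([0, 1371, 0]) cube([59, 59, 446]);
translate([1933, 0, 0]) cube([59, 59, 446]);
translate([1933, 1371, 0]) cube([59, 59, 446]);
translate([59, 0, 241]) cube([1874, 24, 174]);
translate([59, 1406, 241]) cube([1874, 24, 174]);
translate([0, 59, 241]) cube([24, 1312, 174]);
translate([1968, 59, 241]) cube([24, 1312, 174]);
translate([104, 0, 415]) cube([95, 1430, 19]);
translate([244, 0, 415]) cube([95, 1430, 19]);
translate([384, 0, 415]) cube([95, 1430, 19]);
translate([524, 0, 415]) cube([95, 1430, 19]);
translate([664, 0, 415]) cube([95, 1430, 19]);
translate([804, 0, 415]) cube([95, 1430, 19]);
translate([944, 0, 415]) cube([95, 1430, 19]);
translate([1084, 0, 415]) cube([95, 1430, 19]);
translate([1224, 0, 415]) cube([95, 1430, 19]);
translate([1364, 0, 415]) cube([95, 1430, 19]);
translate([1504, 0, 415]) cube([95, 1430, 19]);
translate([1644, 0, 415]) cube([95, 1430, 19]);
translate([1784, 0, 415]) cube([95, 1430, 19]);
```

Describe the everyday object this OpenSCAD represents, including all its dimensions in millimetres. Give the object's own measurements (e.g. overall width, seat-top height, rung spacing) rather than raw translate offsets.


A bed frame 1992 mm long (x) by 1430 mm wide (y). Four 59×59 mm corner posts, 446 mm tall, at the corners of the footprint. Four rails of 24 mm thickness and 174 mm height run between adjacent posts with their undersides at z = 241 mm, their outer faces flush with the outside of the frame (the two x-running rails run between the posts' inner faces; the two y-running rails run between the posts' inner faces). 13 slats, each 95 mm wide (x) and 19 mm thick, lie across the top of the two x-running rails, running the full 1430 mm width of the frame in y; along x they sit between the end posts with a 45 mm gap after the −x posts and between neighbouring slats, leaving 54 mm before the +x posts.


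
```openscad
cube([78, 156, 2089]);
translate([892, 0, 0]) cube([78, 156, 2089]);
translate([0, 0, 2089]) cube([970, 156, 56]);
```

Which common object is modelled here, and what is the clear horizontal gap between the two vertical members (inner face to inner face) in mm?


A door frame. The clear opening width is 814 mm.

Two 2089 mm tall posts with a header on top — a door frame. The left jamb is 78 mm wide at x = 0; the right jamb starts at x = 892. The clear opening is 892 − 78 = 814 mm.


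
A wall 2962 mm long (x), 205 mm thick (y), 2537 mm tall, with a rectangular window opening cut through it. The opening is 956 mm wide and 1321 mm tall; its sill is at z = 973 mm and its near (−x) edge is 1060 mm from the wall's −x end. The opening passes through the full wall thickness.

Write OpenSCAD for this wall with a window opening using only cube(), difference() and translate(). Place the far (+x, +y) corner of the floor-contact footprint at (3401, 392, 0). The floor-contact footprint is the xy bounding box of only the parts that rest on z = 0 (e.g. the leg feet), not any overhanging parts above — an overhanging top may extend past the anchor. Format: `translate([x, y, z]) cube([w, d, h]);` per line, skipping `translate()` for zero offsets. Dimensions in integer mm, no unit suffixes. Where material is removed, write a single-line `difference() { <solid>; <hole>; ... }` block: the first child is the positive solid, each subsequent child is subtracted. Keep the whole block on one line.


difference() { translate([439, 187, 0]) cube([2962, 205, 2537]); translate([1499, 187, 973]) cube([956, 205, 1321]); }


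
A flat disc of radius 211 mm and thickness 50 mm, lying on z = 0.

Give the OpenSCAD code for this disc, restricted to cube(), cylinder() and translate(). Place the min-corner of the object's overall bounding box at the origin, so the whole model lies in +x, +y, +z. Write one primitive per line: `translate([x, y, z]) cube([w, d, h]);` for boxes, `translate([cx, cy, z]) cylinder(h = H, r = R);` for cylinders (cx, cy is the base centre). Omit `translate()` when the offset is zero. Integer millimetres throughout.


translate([211, 211, 0]) cylinder(h = 50, r = 211);


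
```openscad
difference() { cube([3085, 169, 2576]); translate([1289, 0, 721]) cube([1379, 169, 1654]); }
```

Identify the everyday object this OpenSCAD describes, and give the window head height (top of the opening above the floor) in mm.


A wall with a window opening. The window head height is 2375 mm.

A wall with a rectangular opening subtracted — a window. Sill at z = 721, opening 1654 mm tall, so the head is at 721 + 1654 = 2375 mm.


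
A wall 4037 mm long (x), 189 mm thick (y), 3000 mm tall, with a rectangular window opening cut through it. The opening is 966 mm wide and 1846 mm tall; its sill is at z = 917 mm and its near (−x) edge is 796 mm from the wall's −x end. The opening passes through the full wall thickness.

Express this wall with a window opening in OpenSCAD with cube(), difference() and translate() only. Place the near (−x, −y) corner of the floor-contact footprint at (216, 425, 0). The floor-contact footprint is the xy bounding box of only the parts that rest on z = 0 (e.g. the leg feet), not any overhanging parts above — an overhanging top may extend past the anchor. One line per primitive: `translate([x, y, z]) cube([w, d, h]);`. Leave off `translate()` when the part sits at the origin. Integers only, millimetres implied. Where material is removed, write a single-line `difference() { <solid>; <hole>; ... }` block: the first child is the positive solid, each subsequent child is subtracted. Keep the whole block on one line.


difference() { translate([216, 425, 0]) cube([4037, 189, 3000]); translate([1012, 425, 917]) cube([966, 189, 1846]); }


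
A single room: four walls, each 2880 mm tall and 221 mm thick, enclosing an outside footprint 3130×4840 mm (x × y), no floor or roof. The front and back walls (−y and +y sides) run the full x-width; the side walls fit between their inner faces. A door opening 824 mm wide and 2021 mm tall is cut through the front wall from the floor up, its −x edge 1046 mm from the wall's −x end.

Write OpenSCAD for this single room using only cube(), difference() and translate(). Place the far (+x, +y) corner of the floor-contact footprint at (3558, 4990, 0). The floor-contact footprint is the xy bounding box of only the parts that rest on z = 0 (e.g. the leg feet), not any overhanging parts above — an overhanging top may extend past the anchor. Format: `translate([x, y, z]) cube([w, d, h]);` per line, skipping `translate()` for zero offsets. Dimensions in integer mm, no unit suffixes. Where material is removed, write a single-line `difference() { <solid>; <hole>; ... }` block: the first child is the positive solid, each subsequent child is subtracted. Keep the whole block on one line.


difference() { translate([428, 150, 0]) cube([3130, 221, 2880]); translate([1474, 150, 0]) cube([824, 221, 2021]); }
translate([428, 4769, 0]) cube([3130, 221, 2880]);
translate([428, 371, 0]) cube([221, 4398, 2880]);
translate([3337, 371, 0]) cube([221, 4398, 2880]);


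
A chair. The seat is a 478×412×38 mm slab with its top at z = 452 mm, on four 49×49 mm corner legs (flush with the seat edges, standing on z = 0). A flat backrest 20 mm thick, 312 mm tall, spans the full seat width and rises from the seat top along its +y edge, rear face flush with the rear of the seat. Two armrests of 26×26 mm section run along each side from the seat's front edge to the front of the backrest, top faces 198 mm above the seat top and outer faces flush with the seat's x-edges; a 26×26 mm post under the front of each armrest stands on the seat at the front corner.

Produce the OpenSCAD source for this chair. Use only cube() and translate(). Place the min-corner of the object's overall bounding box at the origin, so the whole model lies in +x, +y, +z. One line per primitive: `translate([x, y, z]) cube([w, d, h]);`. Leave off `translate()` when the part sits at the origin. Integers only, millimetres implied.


translate([0, 0, 414]) cube([478, 412, 38]);
cube([49, 49, 414]);
translate([429, 0, 0]) cube([49, 49, 414]);
translate([0, 363, 0]) cube([49, 49, 414]);
translate([429, 363, 0]) cube([49, 49, 414]);
translate([0, 392, 452]) cube([478, 20, 312]);
translate([0, 0, 624]) cube([26, 392, 26]);
translate([452, 0, 624]) cube([26, 392, 26]);
translate([0, 0, 452]) cube([26, 26, 172]);
translate([452, 0, 452]) cube([26, 26, 172]);


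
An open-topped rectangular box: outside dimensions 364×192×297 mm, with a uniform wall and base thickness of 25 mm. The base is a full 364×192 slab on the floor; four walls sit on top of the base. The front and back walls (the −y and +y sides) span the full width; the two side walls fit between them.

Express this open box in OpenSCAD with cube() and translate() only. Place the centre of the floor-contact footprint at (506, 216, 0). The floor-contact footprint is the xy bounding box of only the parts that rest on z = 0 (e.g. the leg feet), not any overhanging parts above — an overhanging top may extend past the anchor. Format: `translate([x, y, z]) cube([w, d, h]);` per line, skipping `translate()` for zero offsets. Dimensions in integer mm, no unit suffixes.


translate([324, 120, 0]) cube([364, 192, 25]);
translate([324, 120, 25]) cube([364, 25, 272]);
translate([324, 287, 25]) cube([364, 25, 272]);
translate([324, 145, 25]) cube([25, 142, 272]);
translate([663, 145, 25]) cube([25, 142, 272]);


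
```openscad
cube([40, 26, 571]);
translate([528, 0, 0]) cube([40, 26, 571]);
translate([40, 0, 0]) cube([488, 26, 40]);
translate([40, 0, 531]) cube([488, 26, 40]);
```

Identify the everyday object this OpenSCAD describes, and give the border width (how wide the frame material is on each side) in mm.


A picture frame. The border width is 40 mm.

Four thin pieces enclosing a rectangular opening — a picture frame. The two full-height stiles are 571 mm tall; the top rail sits at z = 531 and is 40 mm tall, so the border above the opening is 571 − 531 = 40 mm, matching the stile x-width.


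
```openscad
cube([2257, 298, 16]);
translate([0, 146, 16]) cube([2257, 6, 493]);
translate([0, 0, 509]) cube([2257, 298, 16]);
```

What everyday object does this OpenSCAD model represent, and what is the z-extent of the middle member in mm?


An I-beam. The web height is 493 mm.

Two wide flanges with a thin centred web — an I-beam. Overall 525 mm minus two 16 mm flanges gives a web of 525 − 2·16 = 493 mm.


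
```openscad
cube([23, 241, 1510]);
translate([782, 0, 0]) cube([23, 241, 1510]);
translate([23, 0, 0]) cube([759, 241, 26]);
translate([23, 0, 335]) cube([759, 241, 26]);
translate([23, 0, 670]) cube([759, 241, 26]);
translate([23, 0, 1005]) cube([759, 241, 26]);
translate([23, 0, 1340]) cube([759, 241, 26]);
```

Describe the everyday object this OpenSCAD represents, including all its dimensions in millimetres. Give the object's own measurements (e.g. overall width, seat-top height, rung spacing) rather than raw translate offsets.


An open bookshelf. Two side panels, each 23 mm thick, 241 mm deep and 1510 mm tall, stand 805 mm apart (outside-to-outside). Between them sit 5 shelves, each 26 mm thick and 241 mm deep, spanning the full gap between the sides. The bottom shelf rests on the floor (its underside at z = 0) and the clear gap between one shelf's top and the next shelf's underside is 309 mm.


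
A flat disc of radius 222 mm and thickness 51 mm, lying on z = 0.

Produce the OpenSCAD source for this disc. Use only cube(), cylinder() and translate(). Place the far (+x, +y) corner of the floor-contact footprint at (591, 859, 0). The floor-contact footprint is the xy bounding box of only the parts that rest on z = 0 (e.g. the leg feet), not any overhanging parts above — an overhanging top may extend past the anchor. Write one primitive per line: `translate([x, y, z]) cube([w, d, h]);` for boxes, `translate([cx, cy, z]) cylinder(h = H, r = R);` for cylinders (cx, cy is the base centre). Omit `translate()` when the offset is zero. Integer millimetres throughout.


translate([369, 637, 0]) cylinder(h = 51, r = 222);


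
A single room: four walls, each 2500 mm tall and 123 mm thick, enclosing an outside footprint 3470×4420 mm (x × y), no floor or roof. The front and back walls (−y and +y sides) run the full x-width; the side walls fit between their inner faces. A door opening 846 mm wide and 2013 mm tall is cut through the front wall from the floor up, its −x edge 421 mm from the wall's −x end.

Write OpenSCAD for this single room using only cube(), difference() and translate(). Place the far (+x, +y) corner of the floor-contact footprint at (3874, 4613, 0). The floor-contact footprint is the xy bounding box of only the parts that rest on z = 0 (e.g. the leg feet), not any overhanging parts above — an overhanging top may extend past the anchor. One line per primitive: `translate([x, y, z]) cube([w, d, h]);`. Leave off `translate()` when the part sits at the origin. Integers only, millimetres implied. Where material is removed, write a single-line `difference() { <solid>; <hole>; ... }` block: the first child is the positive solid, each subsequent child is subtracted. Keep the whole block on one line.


difference() { translate([404, 193, 0]) cube([3470, 123, 2500]); translate([825, 193, 0]) cube([846, 123, 2013]); }
translate([404, 4490, 0]) cube([3470, 123, 2500]);
translate([404, 316, 0]) cube([123, 4174, 2500]);
translate([3751, 316, 0]) cube([123, 4174, 2500]);


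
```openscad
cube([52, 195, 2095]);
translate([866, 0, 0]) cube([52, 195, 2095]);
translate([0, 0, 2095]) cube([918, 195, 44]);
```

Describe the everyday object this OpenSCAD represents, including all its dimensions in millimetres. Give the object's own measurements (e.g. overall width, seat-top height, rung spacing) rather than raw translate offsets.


A door frame. The clear opening is 814 mm wide and 2095 mm high. Two 52 mm wide jambs, 195 mm deep, stand either side of the opening from the floor to the top of the opening. A 44 mm thick head sits across the top of both jambs, spanning the full outside width of the frame.


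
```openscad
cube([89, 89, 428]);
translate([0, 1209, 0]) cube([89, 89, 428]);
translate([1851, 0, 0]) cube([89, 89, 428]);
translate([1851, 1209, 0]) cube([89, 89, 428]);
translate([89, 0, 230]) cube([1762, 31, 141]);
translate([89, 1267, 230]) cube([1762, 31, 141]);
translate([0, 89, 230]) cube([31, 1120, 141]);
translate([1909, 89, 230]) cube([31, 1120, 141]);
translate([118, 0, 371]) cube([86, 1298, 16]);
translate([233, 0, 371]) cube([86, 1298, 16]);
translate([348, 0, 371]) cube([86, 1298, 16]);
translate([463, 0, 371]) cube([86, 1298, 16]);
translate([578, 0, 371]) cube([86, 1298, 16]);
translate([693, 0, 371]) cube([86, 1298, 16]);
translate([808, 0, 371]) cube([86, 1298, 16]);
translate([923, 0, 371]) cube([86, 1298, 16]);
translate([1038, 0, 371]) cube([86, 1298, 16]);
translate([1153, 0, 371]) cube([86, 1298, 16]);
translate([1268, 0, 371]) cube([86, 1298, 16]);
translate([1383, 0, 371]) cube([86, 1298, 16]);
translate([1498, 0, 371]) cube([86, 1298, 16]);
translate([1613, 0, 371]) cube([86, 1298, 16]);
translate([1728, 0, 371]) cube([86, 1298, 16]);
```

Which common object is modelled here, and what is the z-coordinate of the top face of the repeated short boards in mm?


A bed frame. The slat-top height is 387 mm.

Four posts, four rails, and a row of slats — a bed frame. Slats sit on the rails at z = 230 + 141 = 371; with slat thickness 16, the top is 387 mm.


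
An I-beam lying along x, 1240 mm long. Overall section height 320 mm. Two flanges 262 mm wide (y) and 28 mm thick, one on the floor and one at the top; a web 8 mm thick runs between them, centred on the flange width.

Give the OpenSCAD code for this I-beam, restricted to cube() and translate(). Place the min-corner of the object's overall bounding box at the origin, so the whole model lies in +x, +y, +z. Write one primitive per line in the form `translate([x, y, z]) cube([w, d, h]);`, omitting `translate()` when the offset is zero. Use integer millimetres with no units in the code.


cube([1240, 262, 28]);
translate([0, 127, 28]) cube([1240, 8, 264]);
translate([0, 0, 292]) cube([1240, 262, 28]);


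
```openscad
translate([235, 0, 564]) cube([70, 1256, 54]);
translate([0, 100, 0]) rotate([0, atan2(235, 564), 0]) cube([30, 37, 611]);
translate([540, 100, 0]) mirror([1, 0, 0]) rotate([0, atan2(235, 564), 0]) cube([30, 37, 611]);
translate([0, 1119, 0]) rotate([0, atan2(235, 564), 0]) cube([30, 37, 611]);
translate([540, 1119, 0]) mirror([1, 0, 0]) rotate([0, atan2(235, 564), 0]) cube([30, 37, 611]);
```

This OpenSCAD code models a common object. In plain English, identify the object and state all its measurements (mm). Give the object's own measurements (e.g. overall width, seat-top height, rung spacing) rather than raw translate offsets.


A sawhorse. A 70×1256×54 mm beam (x, y, z) sits on two A-frame leg pairs. Each pair is two raked legs of 30×37 mm section (37 mm along y) splaying symmetrically in x. Each leg rises 564 mm vertically over 235 mm of horizontal reach and is 611 mm long along its own axis. Every leg's outer bottom edge rests on the floor and its outer top edge meets a bottom edge of the beam — the left legs (tilting toward +x) meet the beam's −x bottom edge, the right legs (their mirror images, tilting toward −x) meet its +x bottom edge — so the leg tops tuck under the beam, the beam's underside is 564 mm above the floor, and the feet are 540 mm apart outside-to-outside with the beam centred between them. The two leg pairs are set in 100 mm from either end of the beam.


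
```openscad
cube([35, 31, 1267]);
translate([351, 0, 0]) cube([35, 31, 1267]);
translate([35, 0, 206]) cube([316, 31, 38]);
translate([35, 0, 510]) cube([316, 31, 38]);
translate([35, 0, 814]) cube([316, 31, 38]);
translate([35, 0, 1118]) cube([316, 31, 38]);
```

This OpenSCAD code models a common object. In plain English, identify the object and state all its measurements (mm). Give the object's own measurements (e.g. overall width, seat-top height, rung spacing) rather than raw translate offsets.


A straight ladder. Two 35×31 mm vertical rails, 1267 mm tall, stand 386 mm apart (outside-to-outside) with their front faces coplanar on the −y side. 4 rungs, each 31 mm deep and 38 mm tall, span between the inner faces of the rails, front faces flush with the rails. The lowest rung's underside is at z = 206 mm and rungs are spaced 304 mm apart (underside to underside).


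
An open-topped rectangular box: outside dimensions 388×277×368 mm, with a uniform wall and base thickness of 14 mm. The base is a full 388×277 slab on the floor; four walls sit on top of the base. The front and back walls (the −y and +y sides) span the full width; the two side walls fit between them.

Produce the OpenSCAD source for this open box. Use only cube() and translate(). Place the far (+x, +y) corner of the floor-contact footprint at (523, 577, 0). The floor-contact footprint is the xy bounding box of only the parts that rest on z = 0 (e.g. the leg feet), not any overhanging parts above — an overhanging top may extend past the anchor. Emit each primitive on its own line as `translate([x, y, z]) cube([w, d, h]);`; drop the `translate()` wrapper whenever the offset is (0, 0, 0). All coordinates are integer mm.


translate([135, 300, 0]) cube([388, 277, 14]);
translate([135, 300, 14]) cube([388, 14, 354]);
translate([135, 563, 14]) cube([388, 14, 354]);
translate([135, 314, 14]) cube([14, 249, 354]);
translate([509, 314, 14]) cube([14, 249, 354]);


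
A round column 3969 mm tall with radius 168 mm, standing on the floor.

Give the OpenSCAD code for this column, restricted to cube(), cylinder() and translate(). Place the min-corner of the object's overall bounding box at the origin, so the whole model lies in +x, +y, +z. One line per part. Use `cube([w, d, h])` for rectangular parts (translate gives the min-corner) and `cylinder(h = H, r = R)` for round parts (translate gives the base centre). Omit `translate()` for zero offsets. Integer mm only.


translate([168, 168, 0]) cylinder(h = 3969, r = 168);


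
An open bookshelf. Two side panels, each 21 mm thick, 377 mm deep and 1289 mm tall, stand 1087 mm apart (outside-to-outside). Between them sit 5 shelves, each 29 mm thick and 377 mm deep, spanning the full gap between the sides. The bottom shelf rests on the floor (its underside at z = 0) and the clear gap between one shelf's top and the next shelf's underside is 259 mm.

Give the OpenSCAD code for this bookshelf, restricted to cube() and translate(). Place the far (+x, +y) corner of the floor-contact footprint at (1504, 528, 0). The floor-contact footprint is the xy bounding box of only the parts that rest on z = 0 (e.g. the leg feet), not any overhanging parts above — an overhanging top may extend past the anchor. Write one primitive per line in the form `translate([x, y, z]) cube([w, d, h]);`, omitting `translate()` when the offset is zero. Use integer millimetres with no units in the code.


translate([417, 151, 0]) cube([21, 377, 1289]);
translate([1483, 151, 0]) cube([21, 377, 1289]);
translate([438, 151, 0]) cube([1045, 377, 29]);
translate([438, 151, 288]) cube([1045, 377, 29]);
translate([438, 151, 576]) cube([1045, 377, 29]);
translate([438, 151, 864]) cube([1045, 377, 29]);
translate([438, 151, 1152]) cube([1045, 377, 29]);


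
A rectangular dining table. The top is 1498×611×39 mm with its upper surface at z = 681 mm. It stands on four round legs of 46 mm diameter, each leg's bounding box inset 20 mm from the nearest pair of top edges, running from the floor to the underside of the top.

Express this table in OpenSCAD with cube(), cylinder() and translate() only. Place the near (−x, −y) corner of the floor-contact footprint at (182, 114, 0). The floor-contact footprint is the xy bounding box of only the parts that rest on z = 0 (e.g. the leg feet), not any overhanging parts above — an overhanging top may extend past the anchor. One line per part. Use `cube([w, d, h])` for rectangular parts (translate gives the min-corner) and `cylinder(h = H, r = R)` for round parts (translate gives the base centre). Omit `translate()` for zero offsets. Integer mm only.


// leg_h = 681 - 39 = 642
translate([162, 94, 642]) cube([1498, 611, 39]);
translate([205, 137, 0]) cylinder(h = 642, r = 23);
translate([1617, 137, 0]) cylinder(h = 642, r = 23);
translate([205, 662, 0]) cylinder(h = 642, r = 23);
translate([1617, 662, 0]) cylinder(h = 642, r = 23);


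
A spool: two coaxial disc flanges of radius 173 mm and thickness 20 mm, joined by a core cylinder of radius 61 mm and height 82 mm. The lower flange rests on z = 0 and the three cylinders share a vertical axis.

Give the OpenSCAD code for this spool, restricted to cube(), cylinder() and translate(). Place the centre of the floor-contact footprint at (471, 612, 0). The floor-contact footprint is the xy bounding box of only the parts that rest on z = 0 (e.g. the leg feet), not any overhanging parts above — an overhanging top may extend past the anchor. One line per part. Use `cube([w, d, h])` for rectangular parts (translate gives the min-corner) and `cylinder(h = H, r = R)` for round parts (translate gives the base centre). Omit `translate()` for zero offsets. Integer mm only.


translate([471, 612, 0]) cylinder(h = 20, r = 173);
translate([471, 612, 20]) cylinder(h = 82, r = 61);
translate([471, 612, 102]) cylinder(h = 20, r = 173);


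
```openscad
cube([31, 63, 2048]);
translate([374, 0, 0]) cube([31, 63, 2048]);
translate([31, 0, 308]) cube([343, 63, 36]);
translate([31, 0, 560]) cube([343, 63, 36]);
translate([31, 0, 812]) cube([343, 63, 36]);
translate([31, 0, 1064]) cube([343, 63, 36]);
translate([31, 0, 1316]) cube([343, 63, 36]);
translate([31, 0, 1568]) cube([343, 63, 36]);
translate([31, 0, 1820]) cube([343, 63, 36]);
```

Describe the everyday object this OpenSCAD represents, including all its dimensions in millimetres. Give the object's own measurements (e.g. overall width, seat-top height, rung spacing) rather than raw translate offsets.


A straight ladder. Two 31×63 mm vertical rails, 2048 mm tall, stand 405 mm apart (outside-to-outside) with their front faces coplanar on the −y side. 7 rungs, each 63 mm deep and 36 mm tall, span between the inner faces of the rails, front faces flush with the rails. The lowest rung's underside is at z = 308 mm and rungs are spaced 252 mm apart (underside to underside).


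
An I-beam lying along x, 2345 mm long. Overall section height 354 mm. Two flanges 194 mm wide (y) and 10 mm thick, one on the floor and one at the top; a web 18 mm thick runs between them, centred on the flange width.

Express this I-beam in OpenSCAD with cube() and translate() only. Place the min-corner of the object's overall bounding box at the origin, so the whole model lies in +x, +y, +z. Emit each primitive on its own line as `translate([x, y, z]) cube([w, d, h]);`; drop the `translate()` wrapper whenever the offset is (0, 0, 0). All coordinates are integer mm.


cube([2345, 194, 10]);
translate([0, 88, 10]) cube([2345, 18, 334]);
translate([0, 0, 344]) cube([2345, 194, 10]);


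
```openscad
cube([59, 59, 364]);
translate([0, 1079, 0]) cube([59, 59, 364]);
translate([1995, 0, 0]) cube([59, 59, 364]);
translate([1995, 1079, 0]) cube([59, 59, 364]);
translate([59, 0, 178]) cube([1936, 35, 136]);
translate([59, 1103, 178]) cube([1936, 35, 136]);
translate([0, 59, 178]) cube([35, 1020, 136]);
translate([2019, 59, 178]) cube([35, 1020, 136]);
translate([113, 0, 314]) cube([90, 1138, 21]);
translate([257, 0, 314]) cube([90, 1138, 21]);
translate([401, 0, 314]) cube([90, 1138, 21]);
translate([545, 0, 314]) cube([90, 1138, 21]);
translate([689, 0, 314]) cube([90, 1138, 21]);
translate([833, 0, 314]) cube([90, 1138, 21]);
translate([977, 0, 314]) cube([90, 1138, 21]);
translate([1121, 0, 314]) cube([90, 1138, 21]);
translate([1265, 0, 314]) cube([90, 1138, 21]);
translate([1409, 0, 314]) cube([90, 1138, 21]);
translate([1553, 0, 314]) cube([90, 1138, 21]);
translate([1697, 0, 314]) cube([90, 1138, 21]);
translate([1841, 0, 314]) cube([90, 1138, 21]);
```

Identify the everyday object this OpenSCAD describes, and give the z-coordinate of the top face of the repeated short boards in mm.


A bed frame. The slat-top height is 335 mm.

Four posts, four rails, and a row of slats — a bed frame. Slats sit on the rails at z = 178 + 136 = 314; with slat thickness 21, the top is 335 mm.


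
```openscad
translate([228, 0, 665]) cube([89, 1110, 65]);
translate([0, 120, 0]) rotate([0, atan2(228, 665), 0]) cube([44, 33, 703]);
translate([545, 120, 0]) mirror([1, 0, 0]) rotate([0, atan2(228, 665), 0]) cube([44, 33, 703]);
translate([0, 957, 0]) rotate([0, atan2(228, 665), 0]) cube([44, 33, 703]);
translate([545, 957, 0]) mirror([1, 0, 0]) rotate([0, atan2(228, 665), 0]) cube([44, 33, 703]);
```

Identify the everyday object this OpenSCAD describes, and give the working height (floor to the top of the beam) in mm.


A sawhorse. The overall height is 730 mm.

A beam across two mirrored pairs of raked legs — a sawhorse. The beam's underside is at z = 665 (matching the legs' vertical rise in atan2(228, 665)) and the beam is 65 mm tall, so its top is at 665 + 65 = 730 mm. The raked legs top out at the beam's underside, so that is the highest point.


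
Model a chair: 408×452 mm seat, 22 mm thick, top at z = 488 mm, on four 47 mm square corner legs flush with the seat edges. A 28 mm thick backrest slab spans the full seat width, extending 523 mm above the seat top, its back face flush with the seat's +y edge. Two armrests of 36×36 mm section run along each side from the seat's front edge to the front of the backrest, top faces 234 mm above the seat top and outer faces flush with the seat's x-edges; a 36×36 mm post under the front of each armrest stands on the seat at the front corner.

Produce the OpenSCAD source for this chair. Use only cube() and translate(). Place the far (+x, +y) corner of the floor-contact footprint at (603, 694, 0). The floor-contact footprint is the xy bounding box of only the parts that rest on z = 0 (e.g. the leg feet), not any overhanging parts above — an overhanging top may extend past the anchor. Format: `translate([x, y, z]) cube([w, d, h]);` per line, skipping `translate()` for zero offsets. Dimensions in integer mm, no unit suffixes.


// leg_h = 488 - 22 = 466
// arm post h = 234 - 36 = 198
translate([195, 242, 466]) cube([408, 452, 22]);
translate([195, 242, 0]) cube([47, 47, 466]);
translate([556, 242, 0]) cube([47, 47, 466]);
translate([195, 647, 0]) cube([47, 47, 466]);
translate([556, 647, 0]) cube([47, 47, 466]);
translate([195, 666, 488]) cube([408, 28, 523]);
translate([195, 242, 686]) cube([36, 424, 36]);
translate([567, 242, 686]) cube([36, 424, 36]);
translate([195, 242, 488]) cube([36, 36, 198]);
translate([567, 242, 488]) cube([36, 36, 198]);


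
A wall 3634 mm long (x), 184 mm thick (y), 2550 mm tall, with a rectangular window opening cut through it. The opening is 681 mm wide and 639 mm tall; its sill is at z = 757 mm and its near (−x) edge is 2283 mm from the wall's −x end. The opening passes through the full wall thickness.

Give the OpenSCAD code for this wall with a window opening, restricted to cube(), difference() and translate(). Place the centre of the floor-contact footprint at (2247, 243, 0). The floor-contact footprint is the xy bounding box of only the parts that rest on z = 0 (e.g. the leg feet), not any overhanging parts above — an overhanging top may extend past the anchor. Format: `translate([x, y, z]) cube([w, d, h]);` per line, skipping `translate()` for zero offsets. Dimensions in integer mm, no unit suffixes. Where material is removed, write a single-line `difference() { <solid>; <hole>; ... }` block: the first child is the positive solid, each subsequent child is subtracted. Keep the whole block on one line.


difference() { translate([430, 151, 0]) cube([3634, 184, 2550]); translate([2713, 151, 757]) cube([681, 184, 639]); }
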